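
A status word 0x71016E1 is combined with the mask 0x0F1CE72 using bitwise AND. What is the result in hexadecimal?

AND each hex digit independently (no carries):
  7&0=0, 1&F=1, 0&1=0, 1&C=0, 6&E=6, E&7=6, 1&2=0

0x0100660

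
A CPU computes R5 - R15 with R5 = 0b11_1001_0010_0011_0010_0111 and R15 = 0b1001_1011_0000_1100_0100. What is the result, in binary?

0b1011110111001001100011

Subtract column by column in base 2:
  1-0 → 1
  1-0 → 1
  1-1 → 0
  0-0 → 0
  0-0 → 0
  1-0 → 1
  0-1 → 1 (borrow)
  0-1-1 → 0 (borrow)
  1-0-1 → 0
  1-0 → 1
  0-0 → 0
  0-0 → 0
  0-1 → 1 (borrow)
  1-1-1 → 1 (borrow)
  0-0-1 → 1 (borrow)
  0-1-1 → 0 (borrow)
  1-1-1 → 1 (borrow)
  0-0-1 → 1 (borrow)
  0-0-1 → 1 (borrow)
  1-1-1 → 1 (borrow)
  1-0-1 → 0
  1-0 → 1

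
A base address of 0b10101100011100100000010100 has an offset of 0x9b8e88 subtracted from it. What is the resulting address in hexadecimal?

0x216398c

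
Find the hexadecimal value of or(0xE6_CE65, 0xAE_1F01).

OR each hex digit independently (no carries):
  E|A=E, 6|E=E, C|1=D, E|F=F, 6|0=6, 5|1=5

0xEEDF65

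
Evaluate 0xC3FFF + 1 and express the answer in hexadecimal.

The trailing 3 digits are F (max in base 16), so adding 1 cascades: they roll to 0 and the next digit up increments.

0xC4000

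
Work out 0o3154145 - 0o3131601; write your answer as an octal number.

Subtract column by column in base 8:
  5-1 → 4
  4-0 → 4
  1-6 → 3 (borrow)
  4-1-1 → 2
  5-3 → 2
  1-1 → 0
  3-3 → 0

0o22344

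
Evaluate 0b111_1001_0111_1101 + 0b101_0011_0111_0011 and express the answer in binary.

0b1100110011110000

Add column by column in base 2, right to left:
  1+1 = 0 carry 1
  0+1+1 = 0 carry 1
  1+0+1 = 0 carry 1
  1+0+1 = 0 carry 1
  1+1+1 = 1 carry 1
  1+1+1 = 1 carry 1
  1+1+1 = 1 carry 1
  0+0+1 = 1
  1+1 = 0 carry 1
  0+1+1 = 0 carry 1
  0+0+1 = 1
  1+0 = 1
  1+1 = 0 carry 1
  1+0+1 = 0 carry 1
  1+1+1 = 1 carry 1
  final carry 1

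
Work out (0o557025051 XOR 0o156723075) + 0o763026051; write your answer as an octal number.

0o1364734075

First 0o557025051 XOR 0o156723075 = 0o401706024.
Add column by column in base 8, right to left:
  4+1 = 5
  2+5 = 7
  0+0 = 0
  6+6 = 4 carry 1
  0+2+1 = 3
  7+0 = 7
  1+3 = 4
  0+6 = 6
  4+7 = 3 carry 1
  final carry 1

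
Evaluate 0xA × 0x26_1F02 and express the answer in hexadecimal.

Multiply each base-16 digit by 10, carrying:
  2×10 = 20 → write 4 carry 1
  0×10+1 = 1 → write 1
  F×10 = 150 → write 6 carry 9
  1×10+9 = 19 → write 3 carry 1
  6×10+1 = 61 → write D carry 3
  2×10+3 = 23 → write 7 carry 1
  remaining carry: 1

0x17D3614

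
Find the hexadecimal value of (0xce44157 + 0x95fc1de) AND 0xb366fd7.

Add column by column in base 16, right to left:
  7+e = 5 carry 1
  5+d+1 = 3 carry 1
  1+1+1 = 3
  4+c = 0 carry 1
  4+f+1 = 4 carry 1
  e+5+1 = 4 carry 1
  c+9+1 = 6 carry 1
  final carry 1
Sum = 0x16440335; now AND with 0xb366fd7:
  1&0=0, 6&b=2, 4&3=0, 4&6=4, 0&6=0, 3&f=3, 3&d=1, 5&7=5

0x2040315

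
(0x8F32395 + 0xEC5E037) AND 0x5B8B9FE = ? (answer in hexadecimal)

0x5B801CC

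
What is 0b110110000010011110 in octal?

Group the bits in threes: 110 110 000 010 011 110 → 660236.

0o660236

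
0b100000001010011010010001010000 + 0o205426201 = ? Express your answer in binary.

0o205426201 = 0b10000101100010110010000001 in binary.
Add column by column in base 2, right to left:
  0+1 = 1
  0+0 = 0
  0+0 = 0
  0+0 = 0
  1+0 = 1
  0+0 = 0
  1+0 = 1
  0+1 = 1
  0+0 = 0
  0+0 = 0
  1+1 = 0 carry 1
  0+1+1 = 0 carry 1
  0+0+1 = 1
  1+1 = 0 carry 1
  0+0+1 = 1
  1+0 = 1
  1+0 = 1
  0+1 = 1
  0+1 = 1
  1+0 = 1
  0+1 = 1
  1+0 = 1
  0+0 = 0
  0+0 = 0
  0+0 = 0
  0+1 = 1
  0+0 = 0
  0+0 = 0
  0+0 = 0
  1+0 = 1

0b100010001111111101000011010001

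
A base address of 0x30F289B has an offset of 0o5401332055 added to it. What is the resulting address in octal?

0x30F289B = 0o303624233 in octal.
Add column by column in base 8, right to left:
  3+5 = 0 carry 1
  3+5+1 = 1 carry 1
  2+0+1 = 3
  4+2 = 6
  2+3 = 5
  6+3 = 1 carry 1
  3+1+1 = 5
  0+0 = 0
  3+4 = 7
  0+5 = 5

0o5705156310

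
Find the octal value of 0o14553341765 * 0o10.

Multiply each base-8 digit by 8, carrying:
  5×8 = 40 → write 0 carry 5
  6×8+5 = 53 → write 5 carry 6
  7×8+6 = 62 → write 6 carry 7
  1×8+7 = 15 → write 7 carry 1
  4×8+1 = 33 → write 1 carry 4
  3×8+4 = 28 → write 4 carry 3
  3×8+3 = 27 → write 3 carry 3
  5×8+3 = 43 → write 3 carry 5
  5×8+5 = 45 → write 5 carry 5
  4×8+5 = 37 → write 5 carry 4
  1×8+4 = 12 → write 4 carry 1
  remaining carry: 1

0o145533417650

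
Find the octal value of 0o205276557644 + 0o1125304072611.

0o1332602652455

Add column by column in base 8, right to left:
  4+1 = 5
  4+1 = 5
  6+6 = 4 carry 1
  7+2+1 = 2 carry 1
  5+7+1 = 5 carry 1
  5+0+1 = 6
  6+4 = 2 carry 1
  7+0+1 = 0 carry 1
  2+3+1 = 6
  5+5 = 2 carry 1
  0+2+1 = 3
  2+1 = 3
  0+1 = 1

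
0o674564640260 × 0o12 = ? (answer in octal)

0o10537220103340

Multiply each base-8 digit by 10, carrying:
  0×10 = 0 → write 0
  6×10 = 60 → write 4 carry 7
  2×10+7 = 27 → write 3 carry 3
  0×10+3 = 3 → write 3
  4×10 = 40 → write 0 carry 5
  6×10+5 = 65 → write 1 carry 8
  4×10+8 = 48 → write 0 carry 6
  6×10+6 = 66 → write 2 carry 8
  5×10+8 = 58 → write 2 carry 7
  4×10+7 = 47 → write 7 carry 5
  7×10+5 = 75 → write 3 carry 9
  6×10+9 = 69 → write 5 carry 8
  remaining carry: 10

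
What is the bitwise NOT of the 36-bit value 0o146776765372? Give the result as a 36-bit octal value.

0o631001012405

Each oct digit d becomes 7−d:
  1→6, 4→3, 6→1, 7→0, 7→0, 6→1, 7→0, 6→1, 5→2, 3→4, 7→0, 2→5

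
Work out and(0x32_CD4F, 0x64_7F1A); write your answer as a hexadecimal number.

AND each hex digit independently (no carries):
  3&6=2, 2&4=0, C&7=4, D&F=D, 4&1=0, F&A=A

0x204D0A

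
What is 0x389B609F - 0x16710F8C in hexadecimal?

Subtract column by column in base 16:
  F-C → 3
  9-8 → 1
  0-F → 1 (borrow)
  6-0-1 → 5
  B-1 → A
  9-7 → 2
  8-6 → 2
  3-1 → 2

0x222A5113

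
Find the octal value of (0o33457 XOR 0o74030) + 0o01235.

0o50724

First 0o33457 XOR 0o74030 = 0o47467.
Add column by column in base 8, right to left:
  7+5 = 4 carry 1
  6+3+1 = 2 carry 1
  4+2+1 = 7
  7+1 = 0 carry 1
  4+0+1 = 5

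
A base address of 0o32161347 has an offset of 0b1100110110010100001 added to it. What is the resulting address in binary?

0o32161347 = 0b11010001110001011100111 in binary.
Add column by column in base 2, right to left:
  1+1 = 0 carry 1
  1+0+1 = 0 carry 1
  1+0+1 = 0 carry 1
  0+0+1 = 1
  0+0 = 0
  1+1 = 0 carry 1
  1+0+1 = 0 carry 1
  1+1+1 = 1 carry 1
  0+0+1 = 1
  1+0 = 1
  0+1 = 1
  0+1 = 1
  0+0 = 0
  1+1 = 0 carry 1
  1+1+1 = 1 carry 1
  1+0+1 = 0 carry 1
  0+0+1 = 1
  0+1 = 1
  0+1 = 1
  1+0 = 1
  0+0 = 0
  1+0 = 1
  1+0 = 1

0b11011110100111110001000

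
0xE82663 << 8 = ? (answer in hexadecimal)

0xE8266300

Shifting left by 8 bits = 2 hex digits: append 2 zeros.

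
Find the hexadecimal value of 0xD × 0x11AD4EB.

0xE5CCFEF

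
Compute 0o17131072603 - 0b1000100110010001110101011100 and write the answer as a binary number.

0o17131072603 = 0b1111001011001000111010110000011 in binary.
Subtract column by column in base 2:
  1-0 → 1
  1-0 → 1
  0-1 → 1 (borrow)
  0-1-1 → 0 (borrow)
  0-1-1 → 0 (borrow)
  0-0-1 → 1 (borrow)
  0-1-1 → 0 (borrow)
  1-0-1 → 0
  1-1 → 0
  0-0 → 0
  1-1 → 0
  0-1 → 1 (borrow)
  1-1-1 → 1 (borrow)
  1-0-1 → 0
  1-0 → 1
  0-0 → 0
  0-1 → 1 (borrow)
  0-0-1 → 1 (borrow)
  1-0-1 → 0
  0-1 → 1 (borrow)
  0-1-1 → 0 (borrow)
  1-0-1 → 0
  1-0 → 1
  0-1 → 1 (borrow)
  1-0-1 → 0
  0-0 → 0
  0-0 → 0
  1-1 → 0
  1-0 → 1
  1-0 → 1
  1-0 → 1

0b1110000110010110101100000100111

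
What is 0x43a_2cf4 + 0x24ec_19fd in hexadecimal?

0x292646f1

Add column by column in base 16, right to left:
  4+d = 1 carry 1
  f+f+1 = f carry 1
  c+9+1 = 6 carry 1
  2+1+1 = 4
  a+c = 6 carry 1
  3+e+1 = 2 carry 1
  4+4+1 = 9
  0+2 = 2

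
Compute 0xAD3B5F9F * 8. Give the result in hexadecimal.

0x569DAFCF8

Multiply each base-16 digit by 8, carrying:
  F×8 = 120 → write 8 carry 7
  9×8+7 = 79 → write F carry 4
  F×8+4 = 124 → write C carry 7
  5×8+7 = 47 → write F carry 2
  B×8+2 = 90 → write A carry 5
  3×8+5 = 29 → write D carry 1
  D×8+1 = 105 → write 9 carry 6
  A×8+6 = 86 → write 6 carry 5
  remaining carry: 5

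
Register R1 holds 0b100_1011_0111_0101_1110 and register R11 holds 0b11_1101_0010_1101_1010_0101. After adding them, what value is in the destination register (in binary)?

0b10000011110010100000011

Add column by column in base 2, right to left:
  0+1 = 1
  1+0 = 1
  1+1 = 0 carry 1
  1+0+1 = 0 carry 1
  1+0+1 = 0 carry 1
  0+1+1 = 0 carry 1
  1+0+1 = 0 carry 1
  0+1+1 = 0 carry 1
  1+1+1 = 1 carry 1
  1+0+1 = 0 carry 1
  1+1+1 = 1 carry 1
  0+1+1 = 0 carry 1
  1+0+1 = 0 carry 1
  1+1+1 = 1 carry 1
  0+0+1 = 1
  1+0 = 1
  0+1 = 1
  0+0 = 0
  1+1 = 0 carry 1
  0+1+1 = 0 carry 1
  0+1+1 = 0 carry 1
  0+1+1 = 0 carry 1
  final carry 1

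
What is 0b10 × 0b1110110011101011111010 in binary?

0b11101100111010111110100

Multiply each base-2 digit by 2, carrying:
  0×2 = 0 → write 0
  1×2 = 2 → write 0 carry 1
  0×2+1 = 1 → write 1
  1×2 = 2 → write 0 carry 1
  1×2+1 = 3 → write 1 carry 1
  1×2+1 = 3 → write 1 carry 1
  1×2+1 = 3 → write 1 carry 1
  1×2+1 = 3 → write 1 carry 1
  0×2+1 = 1 → write 1
  1×2 = 2 → write 0 carry 1
  0×2+1 = 1 → write 1
  1×2 = 2 → write 0 carry 1
  1×2+1 = 3 → write 1 carry 1
  1×2+1 = 3 → write 1 carry 1
  0×2+1 = 1 → write 1
  0×2 = 0 → write 0
  1×2 = 2 → write 0 carry 1
  1×2+1 = 3 → write 1 carry 1
  0×2+1 = 1 → write 1
  1×2 = 2 → write 0 carry 1
  1×2+1 = 3 → write 1 carry 1
  1×2+1 = 3 → write 1 carry 1
  remaining carry: 1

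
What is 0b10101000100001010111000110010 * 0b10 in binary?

Multiply each base-2 digit by 2, carrying:
  0×2 = 0 → write 0
  1×2 = 2 → write 0 carry 1
  0×2+1 = 1 → write 1
  0×2 = 0 → write 0
  1×2 = 2 → write 0 carry 1
  1×2+1 = 3 → write 1 carry 1
  0×2+1 = 1 → write 1
  0×2 = 0 → write 0
  0×2 = 0 → write 0
  1×2 = 2 → write 0 carry 1
  1×2+1 = 3 → write 1 carry 1
  1×2+1 = 3 → write 1 carry 1
  0×2+1 = 1 → write 1
  1×2 = 2 → write 0 carry 1
  0×2+1 = 1 → write 1
  1×2 = 2 → write 0 carry 1
  0×2+1 = 1 → write 1
  0×2 = 0 → write 0
  0×2 = 0 → write 0
  0×2 = 0 → write 0
  1×2 = 2 → write 0 carry 1
  0×2+1 = 1 → write 1
  0×2 = 0 → write 0
  0×2 = 0 → write 0
  1×2 = 2 → write 0 carry 1
  0×2+1 = 1 → write 1
  1×2 = 2 → write 0 carry 1
  0×2+1 = 1 → write 1
  1×2 = 2 → write 0 carry 1
  remaining carry: 1

0b101010001000010101110001100100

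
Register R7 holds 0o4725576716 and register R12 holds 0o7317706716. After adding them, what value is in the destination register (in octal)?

Add column by column in base 8, right to left:
  6+6 = 4 carry 1
  1+1+1 = 3
  7+7 = 6 carry 1
  6+6+1 = 5 carry 1
  7+0+1 = 0 carry 1
  5+7+1 = 5 carry 1
  5+7+1 = 5 carry 1
  2+1+1 = 4
  7+3 = 2 carry 1
  4+7+1 = 4 carry 1
  final carry 1

0o14245505634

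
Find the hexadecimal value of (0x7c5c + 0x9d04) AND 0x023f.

Add column by column in base 16, right to left:
  c+4 = 0 carry 1
  5+0+1 = 6
  c+d = 9 carry 1
  7+9+1 = 1 carry 1
  final carry 1
Sum = 0x11960; now AND with 0x023f:
  1&0=0, 1&0=0, 9&2=0, 6&3=2, 0&f=0

0x20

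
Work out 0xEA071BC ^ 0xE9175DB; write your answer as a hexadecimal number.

0x0310467

XOR each hex digit independently (no carries):
  E^E=0, A^9=3, 0^1=1, 7^7=0, 1^5=4, B^D=6, C^B=7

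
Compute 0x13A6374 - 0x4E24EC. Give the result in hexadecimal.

Subtract column by column in base 16:
  4-C → 8 (borrow)
  7-E-1 → 8 (borrow)
  3-4-1 → E (borrow)
  6-2-1 → 3
  A-E → C (borrow)
  3-4-1 → E (borrow)
  1-0-1 → 0

0xEC3E88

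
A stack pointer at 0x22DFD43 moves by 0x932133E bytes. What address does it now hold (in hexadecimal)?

0xB601081

Add column by column in base 16, right to left:
  3+E = 1 carry 1
  4+3+1 = 8
  D+3 = 0 carry 1
  F+1+1 = 1 carry 1
  D+2+1 = 0 carry 1
  2+3+1 = 6
  2+9 = B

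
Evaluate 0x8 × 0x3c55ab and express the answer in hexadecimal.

Multiply each base-16 digit by 8, carrying:
  b×8 = 88 → write 8 carry 5
  a×8+5 = 85 → write 5 carry 5
  5×8+5 = 45 → write d carry 2
  5×8+2 = 42 → write a carry 2
  c×8+2 = 98 → write 2 carry 6
  3×8+6 = 30 → write e carry 1
  remaining carry: 1

0x1e2ad58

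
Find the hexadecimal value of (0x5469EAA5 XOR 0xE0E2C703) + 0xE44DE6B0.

First 0x5469EAA5 XOR 0xE0E2C703 = 0xB48B2DA6.
Add column by column in base 16, right to left:
  6+0 = 6
  A+B = 5 carry 1
  D+6+1 = 4 carry 1
  2+E+1 = 1 carry 1
  B+D+1 = 9 carry 1
  8+4+1 = D
  4+4 = 8
  B+E = 9 carry 1
  final carry 1

0x198D91456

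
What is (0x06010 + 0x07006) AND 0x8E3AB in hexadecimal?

Add column by column in base 16, right to left:
  0+6 = 6
  1+0 = 1
  0+0 = 0
  6+7 = D
Sum = 0xD016; now AND with 0x8E3AB:
  0&8=0, D&E=C, 0&3=0, 1&A=0, 6&B=2

0xC002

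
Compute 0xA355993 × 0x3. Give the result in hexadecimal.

Multiply each base-16 digit by 3, carrying:
  3×3 = 9 → write 9
  9×3 = 27 → write B carry 1
  9×3+1 = 28 → write C carry 1
  5×3+1 = 16 → write 0 carry 1
  5×3+1 = 16 → write 0 carry 1
  3×3+1 = 10 → write A
  A×3 = 30 → write E carry 1
  remaining carry: 1

0x1EA00CB9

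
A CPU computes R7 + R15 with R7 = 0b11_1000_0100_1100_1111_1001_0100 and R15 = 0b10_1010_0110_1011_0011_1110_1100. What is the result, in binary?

0b110001010111000001110000000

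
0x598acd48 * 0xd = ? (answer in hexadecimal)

0x48c0c6ca8

Multiply each base-16 digit by 13, carrying:
  8×13 = 104 → write 8 carry 6
  4×13+6 = 58 → write a carry 3
  d×13+3 = 172 → write c carry 10
  c×13+10 = 166 → write 6 carry 10
  a×13+10 = 140 → write c carry 8
  8×13+8 = 112 → write 0 carry 7
  9×13+7 = 124 → write c carry 7
  5×13+7 = 72 → write 8 carry 4
  remaining carry: 4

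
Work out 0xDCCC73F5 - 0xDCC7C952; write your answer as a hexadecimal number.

Subtract column by column in base 16:
  5-2 → 3
  F-5 → A
  3-9 → A (borrow)
  7-C-1 → A (borrow)
  C-7-1 → 4
  C-C → 0
  C-C → 0
  D-D → 0

0x4AAA3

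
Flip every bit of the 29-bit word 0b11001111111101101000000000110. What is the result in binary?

0b00110000000010010111111111001

Invert each bit: 11001111111101101000000000110 → 00110000000010010111111111001.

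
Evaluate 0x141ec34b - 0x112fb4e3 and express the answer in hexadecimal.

0x2ef0e68

Subtract column by column in base 16:
  b-3 → 8
  4-e → 6 (borrow)
  3-4-1 → e (borrow)
  c-b-1 → 0
  e-f → f (borrow)
  1-2-1 → e (borrow)
  4-1-1 → 2
  1-1 → 0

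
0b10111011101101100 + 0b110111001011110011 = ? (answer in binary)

0b1001110101001011111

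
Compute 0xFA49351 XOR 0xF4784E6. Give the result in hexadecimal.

XOR each hex digit independently (no carries):
  F^F=0, A^4=E, 4^7=3, 9^8=1, 3^4=7, 5^E=B, 1^6=7

0x0E317B7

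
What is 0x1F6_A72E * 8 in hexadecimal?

0xFB53970

Multiply each base-16 digit by 8, carrying:
  E×8 = 112 → write 0 carry 7
  2×8+7 = 23 → write 7 carry 1
  7×8+1 = 57 → write 9 carry 3
  A×8+3 = 83 → write 3 carry 5
  6×8+5 = 53 → write 5 carry 3
  F×8+3 = 123 → write B carry 7
  1×8+7 = 15 → write F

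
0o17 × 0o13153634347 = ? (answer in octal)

0o250121052611

Multiply each base-8 digit by 15, carrying:
  7×15 = 105 → write 1 carry 13
  4×15+13 = 73 → write 1 carry 9
  3×15+9 = 54 → write 6 carry 6
  4×15+6 = 66 → write 2 carry 8
  3×15+8 = 53 → write 5 carry 6
  6×15+6 = 96 → write 0 carry 12
  3×15+12 = 57 → write 1 carry 7
  5×15+7 = 82 → write 2 carry 10
  1×15+10 = 25 → write 1 carry 3
  3×15+3 = 48 → write 0 carry 6
  1×15+6 = 21 → write 5 carry 2
  remaining carry: 2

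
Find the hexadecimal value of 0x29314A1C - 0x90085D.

0x28A141BF

Subtract column by column in base 16:
  C-D → F (borrow)
  1-5-1 → B (borrow)
  A-8-1 → 1
  4-0 → 4
  1-0 → 1
  3-9 → A (borrow)
  9-0-1 → 8
  2-0 → 2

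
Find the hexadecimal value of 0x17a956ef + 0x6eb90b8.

0x1e94e7a7

Add column by column in base 16, right to left:
  f+8 = 7 carry 1
  e+b+1 = a carry 1
  6+0+1 = 7
  5+9 = e
  9+b = 4 carry 1
  a+e+1 = 9 carry 1
  7+6+1 = e
  1+0 = 1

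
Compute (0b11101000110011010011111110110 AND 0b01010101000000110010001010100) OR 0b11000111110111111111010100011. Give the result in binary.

0b11000111110111111111011110111

0b11101000110011010011111110110 AND 0b01010101000000110010001010100 = 0b01000000000000010010001010100.
Then OR with 0b11000111110111111111010100011.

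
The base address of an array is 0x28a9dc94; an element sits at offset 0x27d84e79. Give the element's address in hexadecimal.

0x50822b0d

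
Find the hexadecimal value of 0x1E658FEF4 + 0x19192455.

0x1FF722349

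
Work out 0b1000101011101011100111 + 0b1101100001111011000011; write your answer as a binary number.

Add column by column in base 2, right to left:
  1+1 = 0 carry 1
  1+1+1 = 1 carry 1
  1+0+1 = 0 carry 1
  0+0+1 = 1
  0+0 = 0
  1+0 = 1
  1+1 = 0 carry 1
  1+1+1 = 1 carry 1
  0+0+1 = 1
  1+1 = 0 carry 1
  0+1+1 = 0 carry 1
  1+1+1 = 1 carry 1
  1+1+1 = 1 carry 1
  1+0+1 = 0 carry 1
  0+0+1 = 1
  1+0 = 1
  0+0 = 0
  1+1 = 0 carry 1
  0+1+1 = 0 carry 1
  0+0+1 = 1
  0+1 = 1
  1+1 = 0 carry 1
  final carry 1

0b10110001101100110101010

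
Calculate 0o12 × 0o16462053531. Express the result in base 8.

Multiply each base-8 digit by 10, carrying:
  1×10 = 10 → write 2 carry 1
  3×10+1 = 31 → write 7 carry 3
  5×10+3 = 53 → write 5 carry 6
  3×10+6 = 36 → write 4 carry 4
  5×10+4 = 54 → write 6 carry 6
  0×10+6 = 6 → write 6
  2×10 = 20 → write 4 carry 2
  6×10+2 = 62 → write 6 carry 7
  4×10+7 = 47 → write 7 carry 5
  6×10+5 = 65 → write 1 carry 8
  1×10+8 = 18 → write 2 carry 2
  remaining carry: 2

0o221764664572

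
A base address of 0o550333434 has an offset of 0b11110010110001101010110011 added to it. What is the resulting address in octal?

0o1133150717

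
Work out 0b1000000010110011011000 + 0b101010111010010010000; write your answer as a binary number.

Add column by column in base 2, right to left:
  0+0 = 0
  0+0 = 0
  0+0 = 0
  1+0 = 1
  1+1 = 0 carry 1
  0+0+1 = 1
  1+0 = 1
  1+1 = 0 carry 1
  0+0+1 = 1
  0+0 = 0
  1+1 = 0 carry 1
  1+0+1 = 0 carry 1
  0+1+1 = 0 carry 1
  1+1+1 = 1 carry 1
  0+1+1 = 0 carry 1
  0+0+1 = 1
  0+1 = 1
  0+0 = 0
  0+1 = 1
  0+0 = 0
  0+1 = 1
  1+0 = 1

0b1101011010000101101000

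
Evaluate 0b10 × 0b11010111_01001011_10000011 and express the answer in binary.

0b1101011101001011100000110

Multiply each base-2 digit by 2, carrying:
  1×2 = 2 → write 0 carry 1
  1×2+1 = 3 → write 1 carry 1
  0×2+1 = 1 → write 1
  0×2 = 0 → write 0
  0×2 = 0 → write 0
  0×2 = 0 → write 0
  0×2 = 0 → write 0
  1×2 = 2 → write 0 carry 1
  1×2+1 = 3 → write 1 carry 1
  1×2+1 = 3 → write 1 carry 1
  0×2+1 = 1 → write 1
  1×2 = 2 → write 0 carry 1
  0×2+1 = 1 → write 1
  0×2 = 0 → write 0
  1×2 = 2 → write 0 carry 1
  0×2+1 = 1 → write 1
  1×2 = 2 → write 0 carry 1
  1×2+1 = 3 → write 1 carry 1
  1×2+1 = 3 → write 1 carry 1
  0×2+1 = 1 → write 1
  1×2 = 2 → write 0 carry 1
  0×2+1 = 1 → write 1
  1×2 = 2 → write 0 carry 1
  1×2+1 = 3 → write 1 carry 1
  remaining carry: 1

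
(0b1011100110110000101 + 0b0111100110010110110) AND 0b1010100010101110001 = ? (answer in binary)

Add column by column in base 2, right to left:
  1+0 = 1
  0+1 = 1
  1+1 = 0 carry 1
  0+0+1 = 1
  0+1 = 1
  0+1 = 1
  0+0 = 0
  1+1 = 0 carry 1
  1+0+1 = 0 carry 1
  0+0+1 = 1
  1+1 = 0 carry 1
  1+1+1 = 1 carry 1
  0+0+1 = 1
  0+0 = 0
  1+1 = 0 carry 1
  1+1+1 = 1 carry 1
  1+1+1 = 1 carry 1
  0+1+1 = 0 carry 1
  1+0+1 = 0 carry 1
  final carry 1
Sum = 0b10011001101000111011; now AND with 0b1010100010101110001:
  10011001101000111011
& 01010100010101110001
= 00010000000000110001

0b10000000000110001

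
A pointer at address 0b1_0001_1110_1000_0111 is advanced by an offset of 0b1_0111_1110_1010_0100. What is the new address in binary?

Add column by column in base 2, right to left:
  1+0 = 1
  1+0 = 1
  1+1 = 0 carry 1
  0+0+1 = 1
  0+0 = 0
  0+1 = 1
  0+0 = 0
  1+1 = 0 carry 1
  0+0+1 = 1
  1+1 = 0 carry 1
  1+1+1 = 1 carry 1
  1+1+1 = 1 carry 1
  1+1+1 = 1 carry 1
  0+1+1 = 0 carry 1
  0+1+1 = 0 carry 1
  0+0+1 = 1
  1+1 = 0 carry 1
  final carry 1

0b101001110100101011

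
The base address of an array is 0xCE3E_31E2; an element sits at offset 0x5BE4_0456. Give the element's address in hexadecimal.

0x12A223638

Add column by column in base 16, right to left:
  2+6 = 8
  E+5 = 3 carry 1
  1+4+1 = 6
  3+0 = 3
  E+4 = 2 carry 1
  3+E+1 = 2 carry 1
  E+B+1 = A carry 1
  C+5+1 = 2 carry 1
  final carry 1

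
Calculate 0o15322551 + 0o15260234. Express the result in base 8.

Add column by column in base 8, right to left:
  1+4 = 5
  5+3 = 0 carry 1
  5+2+1 = 0 carry 1
  2+0+1 = 3
  2+6 = 0 carry 1
  3+2+1 = 6
  5+5 = 2 carry 1
  1+1+1 = 3

0o32603005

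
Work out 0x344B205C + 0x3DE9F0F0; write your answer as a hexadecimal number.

0x7235114C

Add column by column in base 16, right to left:
  C+0 = C
  5+F = 4 carry 1
  0+0+1 = 1
  2+F = 1 carry 1
  B+9+1 = 5 carry 1
  4+E+1 = 3 carry 1
  4+D+1 = 2 carry 1
  3+3+1 = 7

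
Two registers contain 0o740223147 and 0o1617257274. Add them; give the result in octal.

Add column by column in base 8, right to left:
  7+4 = 3 carry 1
  4+7+1 = 4 carry 1
  1+2+1 = 4
  3+7 = 2 carry 1
  2+5+1 = 0 carry 1
  2+2+1 = 5
  0+7 = 7
  4+1 = 5
  7+6 = 5 carry 1
  0+1+1 = 2

0o2557502443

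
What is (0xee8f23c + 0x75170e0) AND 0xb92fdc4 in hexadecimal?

0x2126104

Add column by column in base 16, right to left:
  c+0 = c
  3+e = 1 carry 1
  2+0+1 = 3
  f+7 = 6 carry 1
  8+1+1 = a
  e+5 = 3 carry 1
  e+7+1 = 6 carry 1
  final carry 1
Sum = 0x163a631c; now AND with 0xb92fdc4:
  1&0=0, 6&b=2, 3&9=1, a&2=2, 6&f=6, 3&d=1, 1&c=0, c&4=4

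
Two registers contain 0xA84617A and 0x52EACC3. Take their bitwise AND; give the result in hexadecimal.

0x0042042

AND each hex digit independently (no carries):
  A&5=0, 8&2=0, 4&E=4, 6&A=2, 1&C=0, 7&C=4, A&3=2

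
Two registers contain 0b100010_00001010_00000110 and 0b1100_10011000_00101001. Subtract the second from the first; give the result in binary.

0b101010111000111011101

Subtract column by column in base 2:
  0-1 → 1 (borrow)
  1-0-1 → 0
  1-0 → 1
  0-1 → 1 (borrow)
  0-0-1 → 1 (borrow)
  0-1-1 → 0 (borrow)
  0-0-1 → 1 (borrow)
  0-0-1 → 1 (borrow)
  0-0-1 → 1 (borrow)
  1-0-1 → 0
  0-0 → 0
  1-1 → 0
  0-1 → 1 (borrow)
  0-0-1 → 1 (borrow)
  0-0-1 → 1 (borrow)
  0-1-1 → 0 (borrow)
  0-0-1 → 1 (borrow)
  1-0-1 → 0
  0-1 → 1 (borrow)
  0-1-1 → 0 (borrow)
  0-0-1 → 1 (borrow)
  1-0-1 → 0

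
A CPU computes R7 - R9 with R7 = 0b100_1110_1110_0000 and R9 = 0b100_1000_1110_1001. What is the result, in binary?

Subtract column by column in base 2:
  0-1 → 1 (borrow)
  0-0-1 → 1 (borrow)
  0-0-1 → 1 (borrow)
  0-1-1 → 0 (borrow)
  0-0-1 → 1 (borrow)
  1-1-1 → 1 (borrow)
  1-1-1 → 1 (borrow)
  1-1-1 → 1 (borrow)
  0-0-1 → 1 (borrow)
  1-0-1 → 0
  1-0 → 1
  1-1 → 0
  0-0 → 0
  0-0 → 0
  1-1 → 0

0b10111110111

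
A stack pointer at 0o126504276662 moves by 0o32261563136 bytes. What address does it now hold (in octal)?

0o160766062020

Add column by column in base 8, right to left:
  2+6 = 0 carry 1
  6+3+1 = 2 carry 1
  6+1+1 = 0 carry 1
  6+3+1 = 2 carry 1
  7+6+1 = 6 carry 1
  2+5+1 = 0 carry 1
  4+1+1 = 6
  0+6 = 6
  5+2 = 7
  6+2 = 0 carry 1
  2+3+1 = 6
  1+0 = 1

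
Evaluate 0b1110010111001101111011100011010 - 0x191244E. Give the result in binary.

0b1110001010101011101001011001100

0x191244E = 0b1100100010010010001001110 in binary.
Subtract column by column in base 2:
  0-0 → 0
  1-1 → 0
  0-1 → 1 (borrow)
  1-1-1 → 1 (borrow)
  1-0-1 → 0
  0-0 → 0
  0-1 → 1 (borrow)
  0-0-1 → 1 (borrow)
  1-0-1 → 0
  1-0 → 1
  1-1 → 0
  0-0 → 0
  1-0 → 1
  1-1 → 0
  1-0 → 1
  1-0 → 1
  0-1 → 1 (borrow)
  1-0-1 → 0
  1-0 → 1
  0-0 → 0
  0-1 → 1 (borrow)
  1-0-1 → 0
  1-0 → 1
  1-1 → 0
  0-1 → 1 (borrow)
  1-0-1 → 0
  0-0 → 0
  0-0 → 0
  1-0 → 1
  1-0 → 1
  1-0 → 1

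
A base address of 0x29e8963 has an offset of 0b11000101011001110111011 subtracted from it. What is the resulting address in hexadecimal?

0b11000101011001110111011 = 0x62b3bb in hexadecimal.
Subtract column by column in base 16:
  3-b → 8 (borrow)
  6-b-1 → a (borrow)
  9-3-1 → 5
  8-b → d (borrow)
  e-2-1 → b
  9-6 → 3
  2-0 → 2

0x23bd5a8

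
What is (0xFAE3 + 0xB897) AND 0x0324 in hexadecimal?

Add column by column in base 16, right to left:
  3+7 = A
  E+9 = 7 carry 1
  A+8+1 = 3 carry 1
  F+B+1 = B carry 1
  final carry 1
Sum = 0x1B37A; now AND with 0x0324:
  1&0=0, B&0=0, 3&3=3, 7&2=2, A&4=0

0x320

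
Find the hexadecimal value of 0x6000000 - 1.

The trailing 6 digits are 0, so subtracting 1 borrows through: they become F and the next digit up decrements.

0x5FFFFFF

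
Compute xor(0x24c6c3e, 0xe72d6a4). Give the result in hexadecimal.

0xc3eba9a

XOR each hex digit independently (no carries):
  2^e=c, 4^7=3, c^2=e, 6^d=b, c^6=a, 3^a=9, e^4=a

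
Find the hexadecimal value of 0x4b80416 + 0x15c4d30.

0x6145146

Add column by column in base 16, right to left:
  6+0 = 6
  1+3 = 4
  4+d = 1 carry 1
  0+4+1 = 5
  8+c = 4 carry 1
  b+5+1 = 1 carry 1
  4+1+1 = 6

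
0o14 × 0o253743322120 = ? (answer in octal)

0o4017250731700

Multiply each base-8 digit by 12, carrying:
  0×12 = 0 → write 0
  2×12 = 24 → write 0 carry 3
  1×12+3 = 15 → write 7 carry 1
  2×12+1 = 25 → write 1 carry 3
  2×12+3 = 27 → write 3 carry 3
  3×12+3 = 39 → write 7 carry 4
  3×12+4 = 40 → write 0 carry 5
  4×12+5 = 53 → write 5 carry 6
  7×12+6 = 90 → write 2 carry 11
  3×12+11 = 47 → write 7 carry 5
  5×12+5 = 65 → write 1 carry 8
  2×12+8 = 32 → write 0 carry 4
  remaining carry: 4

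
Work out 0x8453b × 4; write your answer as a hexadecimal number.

Multiply each base-16 digit by 4, carrying:
  b×4 = 44 → write c carry 2
  3×4+2 = 14 → write e
  5×4 = 20 → write 4 carry 1
  4×4+1 = 17 → write 1 carry 1
  8×4+1 = 33 → write 1 carry 2
  remaining carry: 2

0x2114ec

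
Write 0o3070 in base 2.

Each octal digit is 3 bits: 3=011 0=000 7=111 0=000.

0b11000111000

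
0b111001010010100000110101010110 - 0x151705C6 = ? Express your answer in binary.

0x151705C6 = 0b10101000101110000010111000110 in binary.
Subtract column by column in base 2:
  0-0 → 0
  1-1 → 0
  1-1 → 0
  0-0 → 0
  1-0 → 1
  0-0 → 0
  1-1 → 0
  0-1 → 1 (borrow)
  1-1-1 → 1 (borrow)
  0-0-1 → 1 (borrow)
  1-1-1 → 1 (borrow)
  1-0-1 → 0
  0-0 → 0
  0-0 → 0
  0-0 → 0
  0-0 → 0
  0-1 → 1 (borrow)
  1-1-1 → 1 (borrow)
  0-1-1 → 0 (borrow)
  1-0-1 → 0
  0-1 → 1 (borrow)
  0-0-1 → 1 (borrow)
  1-0-1 → 0
  0-0 → 0
  1-1 → 0
  0-0 → 0
  0-1 → 1 (borrow)
  1-0-1 → 0
  1-1 → 0
  1-0 → 1

0b100100001100110000011110010000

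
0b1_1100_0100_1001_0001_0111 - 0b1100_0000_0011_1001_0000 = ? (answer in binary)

Subtract column by column in base 2:
  1-0 → 1
  1-0 → 1
  1-0 → 1
  0-0 → 0
  1-1 → 0
  0-0 → 0
  0-0 → 0
  0-1 → 1 (borrow)
  1-1-1 → 1 (borrow)
  0-1-1 → 0 (borrow)
  0-0-1 → 1 (borrow)
  1-0-1 → 0
  0-0 → 0
  0-0 → 0
  1-0 → 1
  0-0 → 0
  0-0 → 0
  0-0 → 0
  1-1 → 0
  1-1 → 0
  1-0 → 1

0b100000100010110000111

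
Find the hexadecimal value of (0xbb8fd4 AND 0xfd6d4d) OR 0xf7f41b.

0xfffd5f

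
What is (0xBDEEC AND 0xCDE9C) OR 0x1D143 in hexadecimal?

0x9DFCF

0xBDEEC AND 0xCDE9C = 0x8DE8C.
Then OR with 0x1D143.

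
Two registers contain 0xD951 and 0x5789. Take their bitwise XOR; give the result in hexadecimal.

XOR each hex digit independently (no carries):
  D^5=8, 9^7=E, 5^8=D, 1^9=8

0x8ED8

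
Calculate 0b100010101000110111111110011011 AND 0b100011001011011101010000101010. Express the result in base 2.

AND bit by bit (1 only where both bits are 1):
  100010101000110111111110011011
& 100011001011011101010000101010
= 100010001000010101010000001010

0b100010001000010101010000001010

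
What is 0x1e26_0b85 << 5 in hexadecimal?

5 bits is not a whole number of base-16 digits; in binary: 11110001001100000101110000101 << 5 = 1111000100110000010111000010100000.

0x3c4c170a0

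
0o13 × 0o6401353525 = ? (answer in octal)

Multiply each base-8 digit by 11, carrying:
  5×11 = 55 → write 7 carry 6
  2×11+6 = 28 → write 4 carry 3
  5×11+3 = 58 → write 2 carry 7
  3×11+7 = 40 → write 0 carry 5
  5×11+5 = 60 → write 4 carry 7
  3×11+7 = 40 → write 0 carry 5
  1×11+5 = 16 → write 0 carry 2
  0×11+2 = 2 → write 2
  4×11 = 44 → write 4 carry 5
  6×11+5 = 71 → write 7 carry 8
  remaining carry: 10

0o107420040247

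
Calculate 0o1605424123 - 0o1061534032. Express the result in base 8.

0o523670071

Subtract column by column in base 8:
  3-2 → 1
  2-3 → 7 (borrow)
  1-0-1 → 0
  4-4 → 0
  2-3 → 7 (borrow)
  4-5-1 → 6 (borrow)
  5-1-1 → 3
  0-6 → 2 (borrow)
  6-0-1 → 5
  1-1 → 0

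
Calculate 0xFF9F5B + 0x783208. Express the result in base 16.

0x177D163

Add column by column in base 16, right to left:
  B+8 = 3 carry 1
  5+0+1 = 6
  F+2 = 1 carry 1
  9+3+1 = D
  F+8 = 7 carry 1
  F+7+1 = 7 carry 1
  final carry 1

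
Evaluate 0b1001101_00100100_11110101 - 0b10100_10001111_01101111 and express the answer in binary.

Subtract column by column in base 2:
  1-1 → 0
  0-1 → 1 (borrow)
  1-1-1 → 1 (borrow)
  0-1-1 → 0 (borrow)
  1-0-1 → 0
  1-1 → 0
  1-1 → 0
  1-0 → 1
  0-1 → 1 (borrow)
  0-1-1 → 0 (borrow)
  1-1-1 → 1 (borrow)
  0-1-1 → 0 (borrow)
  0-0-1 → 1 (borrow)
  1-0-1 → 0
  0-0 → 0
  0-1 → 1 (borrow)
  1-0-1 → 0
  0-0 → 0
  1-1 → 0
  1-0 → 1
  0-1 → 1 (borrow)
  0-0-1 → 1 (borrow)
  1-0-1 → 0

0b1110001001010110000110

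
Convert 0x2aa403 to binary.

Expand each hex digit to 4 bits: 2=0010 a=1010 a=1010 4=0100 0=0000 3=0011.

0b1010101010010000000011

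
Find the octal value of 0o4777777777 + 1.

0o5000000000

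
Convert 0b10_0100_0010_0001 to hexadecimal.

0x2421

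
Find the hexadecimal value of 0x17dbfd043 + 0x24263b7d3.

0x3c0238816

Add column by column in base 16, right to left:
  3+3 = 6
  4+d = 1 carry 1
  0+7+1 = 8
  d+b = 8 carry 1
  f+3+1 = 3 carry 1
  b+6+1 = 2 carry 1
  d+2+1 = 0 carry 1
  7+4+1 = c
  1+2 = 3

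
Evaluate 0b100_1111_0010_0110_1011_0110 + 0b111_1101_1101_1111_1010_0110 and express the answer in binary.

Add column by column in base 2, right to left:
  0+0 = 0
  1+1 = 0 carry 1
  1+1+1 = 1 carry 1
  0+0+1 = 1
  1+0 = 1
  1+1 = 0 carry 1
  0+0+1 = 1
  1+1 = 0 carry 1
  0+1+1 = 0 carry 1
  1+1+1 = 1 carry 1
  1+1+1 = 1 carry 1
  0+1+1 = 0 carry 1
  0+1+1 = 0 carry 1
  1+0+1 = 0 carry 1
  0+1+1 = 0 carry 1
  0+1+1 = 0 carry 1
  1+1+1 = 1 carry 1
  1+0+1 = 0 carry 1
  1+1+1 = 1 carry 1
  1+1+1 = 1 carry 1
  0+1+1 = 0 carry 1
  0+1+1 = 0 carry 1
  1+1+1 = 1 carry 1
  final carry 1

0b110011010000011001011100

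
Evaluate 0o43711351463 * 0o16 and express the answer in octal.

0o766404306312

Multiply each base-8 digit by 14, carrying:
  3×14 = 42 → write 2 carry 5
  6×14+5 = 89 → write 1 carry 11
  4×14+11 = 67 → write 3 carry 8
  1×14+8 = 22 → write 6 carry 2
  5×14+2 = 72 → write 0 carry 9
  3×14+9 = 51 → write 3 carry 6
  1×14+6 = 20 → write 4 carry 2
  1×14+2 = 16 → write 0 carry 2
  7×14+2 = 100 → write 4 carry 12
  3×14+12 = 54 → write 6 carry 6
  4×14+6 = 62 → write 6 carry 7
  remaining carry: 7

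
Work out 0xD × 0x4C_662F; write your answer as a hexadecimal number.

Multiply each base-16 digit by 13, carrying:
  F×13 = 195 → write 3 carry 12
  2×13+12 = 38 → write 6 carry 2
  6×13+2 = 80 → write 0 carry 5
  6×13+5 = 83 → write 3 carry 5
  C×13+5 = 161 → write 1 carry 10
  4×13+10 = 62 → write E carry 3
  remaining carry: 3

0x3E13063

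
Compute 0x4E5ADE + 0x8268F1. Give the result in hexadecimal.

0xD0C3CF

Add column by column in base 16, right to left:
  E+1 = F
  D+F = C carry 1
  A+8+1 = 3 carry 1
  5+6+1 = C
  E+2 = 0 carry 1
  4+8+1 = D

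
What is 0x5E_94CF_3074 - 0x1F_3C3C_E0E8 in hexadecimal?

Subtract column by column in base 16:
  4-8 → C (borrow)
  7-E-1 → 8 (borrow)
  0-0-1 → F (borrow)
  3-E-1 → 4 (borrow)
  F-C-1 → 2
  C-3 → 9
  4-C → 8 (borrow)
  9-3-1 → 5
  E-F → F (borrow)
  5-1-1 → 3

0x3F58924F8C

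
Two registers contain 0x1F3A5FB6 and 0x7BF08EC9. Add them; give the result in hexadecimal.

0x9B2AEE7F

Add column by column in base 16, right to left:
  6+9 = F
  B+C = 7 carry 1
  F+E+1 = E carry 1
  5+8+1 = E
  A+0 = A
  3+F = 2 carry 1
  F+B+1 = B carry 1
  1+7+1 = 9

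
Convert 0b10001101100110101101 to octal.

0o2154655

Group the bits in threes: 010 001 101 100 110 101 101 → 2154655.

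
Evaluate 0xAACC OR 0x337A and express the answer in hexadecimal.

OR each hex digit independently (no carries):
  A|3=B, A|3=B, C|7=F, C|A=E

0xBBFE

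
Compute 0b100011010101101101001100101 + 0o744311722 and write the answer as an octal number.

0o1377067067

0b100011010101101101001100101 = 0o432555145 in octal.
Add column by column in base 8, right to left:
  5+2 = 7
  4+2 = 6
  1+7 = 0 carry 1
  5+1+1 = 7
  5+1 = 6
  5+3 = 0 carry 1
  2+4+1 = 7
  3+4 = 7
  4+7 = 3 carry 1
  final carry 1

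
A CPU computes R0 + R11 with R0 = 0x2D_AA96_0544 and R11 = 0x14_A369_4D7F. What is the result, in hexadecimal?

Add column by column in base 16, right to left:
  4+F = 3 carry 1
  4+7+1 = C
  5+D = 2 carry 1
  0+4+1 = 5
  6+9 = F
  9+6 = F
  A+3 = D
  A+A = 4 carry 1
  D+4+1 = 2 carry 1
  2+1+1 = 4

0x424DFF52C3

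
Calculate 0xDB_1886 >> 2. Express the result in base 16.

0x36C621

2 bits is not a whole number of base-16 digits; in binary: 110110110001100010000110 >> 2 = 1101101100011000100001.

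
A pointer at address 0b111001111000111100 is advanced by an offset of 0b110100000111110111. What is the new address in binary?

0b1101110000000110011

Add column by column in base 2, right to left:
  0+1 = 1
  0+1 = 1
  1+1 = 0 carry 1
  1+0+1 = 0 carry 1
  1+1+1 = 1 carry 1
  1+1+1 = 1 carry 1
  0+1+1 = 0 carry 1
  0+1+1 = 0 carry 1
  0+1+1 = 0 carry 1
  1+0+1 = 0 carry 1
  1+0+1 = 0 carry 1
  1+0+1 = 0 carry 1
  1+0+1 = 0 carry 1
  0+0+1 = 1
  0+1 = 1
  1+0 = 1
  1+1 = 0 carry 1
  1+1+1 = 1 carry 1
  final carry 1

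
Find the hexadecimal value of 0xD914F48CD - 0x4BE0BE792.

0x8D343613B

Subtract column by column in base 16:
  D-2 → B
  C-9 → 3
  8-7 → 1
  4-E → 6 (borrow)
  F-B-1 → 3
  4-0 → 4
  1-E → 3 (borrow)
  9-B-1 → D (borrow)
  D-4-1 → 8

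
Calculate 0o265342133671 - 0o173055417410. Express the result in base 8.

0o72264514261

Subtract column by column in base 8:
  1-0 → 1
  7-1 → 6
  6-4 → 2
  3-7 → 4 (borrow)
  3-1-1 → 1
  1-4 → 5 (borrow)
  2-5-1 → 4 (borrow)
  4-5-1 → 6 (borrow)
  3-0-1 → 2
  5-3 → 2
  6-7 → 7 (borrow)
  2-1-1 → 0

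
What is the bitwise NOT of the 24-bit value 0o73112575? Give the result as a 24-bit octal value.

0o04665202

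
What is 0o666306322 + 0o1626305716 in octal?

Add column by column in base 8, right to left:
  2+6 = 0 carry 1
  2+1+1 = 4
  3+7 = 2 carry 1
  6+5+1 = 4 carry 1
  0+0+1 = 1
  3+3 = 6
  6+6 = 4 carry 1
  6+2+1 = 1 carry 1
  6+6+1 = 5 carry 1
  0+1+1 = 2

0o2514614240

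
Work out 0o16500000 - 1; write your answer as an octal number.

0o16477777

The trailing 5 digits are 0, so subtracting 1 borrows through: they become 7 and the next digit up decrements.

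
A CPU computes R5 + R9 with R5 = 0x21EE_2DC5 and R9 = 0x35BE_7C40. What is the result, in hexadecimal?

Add column by column in base 16, right to left:
  5+0 = 5
  C+4 = 0 carry 1
  D+C+1 = A carry 1
  2+7+1 = A
  E+E = C carry 1
  E+B+1 = A carry 1
  1+5+1 = 7
  2+3 = 5

0x57ACAA05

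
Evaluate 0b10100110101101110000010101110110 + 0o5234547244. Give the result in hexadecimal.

0b10100110101101110000010101110110 = 0xA6B70576 in hexadecimal.
0o5234547244 = 0x2A72CEA4 in hexadecimal.
Add column by column in base 16, right to left:
  6+4 = A
  7+A = 1 carry 1
  5+E+1 = 4 carry 1
  0+C+1 = D
  7+2 = 9
  B+7 = 2 carry 1
  6+A+1 = 1 carry 1
  A+2+1 = D

0xD129D41A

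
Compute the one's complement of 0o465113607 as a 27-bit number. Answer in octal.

0o312664170

Each oct digit d becomes 7−d:
  4→3, 6→1, 5→2, 1→6, 1→6, 3→4, 6→1, 0→7, 7→0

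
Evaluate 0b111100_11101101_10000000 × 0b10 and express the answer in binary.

0b11110011101101100000000

Multiply each base-2 digit by 2, carrying:
  0×2 = 0 → write 0
  0×2 = 0 → write 0
  0×2 = 0 → write 0
  0×2 = 0 → write 0
  0×2 = 0 → write 0
  0×2 = 0 → write 0
  0×2 = 0 → write 0
  1×2 = 2 → write 0 carry 1
  1×2+1 = 3 → write 1 carry 1
  0×2+1 = 1 → write 1
  1×2 = 2 → write 0 carry 1
  1×2+1 = 3 → write 1 carry 1
  0×2+1 = 1 → write 1
  1×2 = 2 → write 0 carry 1
  1×2+1 = 3 → write 1 carry 1
  1×2+1 = 3 → write 1 carry 1
  0×2+1 = 1 → write 1
  0×2 = 0 → write 0
  1×2 = 2 → write 0 carry 1
  1×2+1 = 3 → write 1 carry 1
  1×2+1 = 3 → write 1 carry 1
  1×2+1 = 3 → write 1 carry 1
  remaining carry: 1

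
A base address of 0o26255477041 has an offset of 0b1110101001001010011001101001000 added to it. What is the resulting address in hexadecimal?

0x127dbb169

0o26255477041 = 0xb2b67e21 in hexadecimal.
0b1110101001001010011001101001000 = 0x75253348 in hexadecimal.
Add column by column in base 16, right to left:
  1+8 = 9
  2+4 = 6
  e+3 = 1 carry 1
  7+3+1 = b
  6+5 = b
  b+2 = d
  2+5 = 7
  b+7 = 2 carry 1
  final carry 1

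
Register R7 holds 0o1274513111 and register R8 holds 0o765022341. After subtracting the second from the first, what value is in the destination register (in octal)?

0o307470550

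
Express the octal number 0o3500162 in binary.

0b11101000000001110010

Each octal digit is 3 bits: 3=011 5=101 0=000 0=000 1=001 6=110 2=010.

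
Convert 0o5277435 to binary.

0b101010111111100011101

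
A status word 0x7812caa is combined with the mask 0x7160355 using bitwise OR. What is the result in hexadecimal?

OR each hex digit independently (no carries):
  7|7=7, 8|1=9, 1|6=7, 2|0=2, c|3=f, a|5=f, a|5=f

0x7972fff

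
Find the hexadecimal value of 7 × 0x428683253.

Multiply each base-16 digit by 7, carrying:
  3×7 = 21 → write 5 carry 1
  5×7+1 = 36 → write 4 carry 2
  2×7+2 = 16 → write 0 carry 1
  3×7+1 = 22 → write 6 carry 1
  8×7+1 = 57 → write 9 carry 3
  6×7+3 = 45 → write D carry 2
  8×7+2 = 58 → write A carry 3
  2×7+3 = 17 → write 1 carry 1
  4×7+1 = 29 → write D carry 1
  remaining carry: 1

0x1D1AD96045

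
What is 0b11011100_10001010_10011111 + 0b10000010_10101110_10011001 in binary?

0b1010111110011100100111000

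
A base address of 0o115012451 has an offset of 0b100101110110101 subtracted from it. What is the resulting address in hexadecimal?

0o115012451 = 0x1341529 in hexadecimal.
0b100101110110101 = 0x4bb5 in hexadecimal.
Subtract column by column in base 16:
  9-5 → 4
  2-b → 7 (borrow)
  5-b-1 → 9 (borrow)
  1-4-1 → c (borrow)
  4-0-1 → 3
  3-0 → 3
  1-0 → 1

0x133c974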